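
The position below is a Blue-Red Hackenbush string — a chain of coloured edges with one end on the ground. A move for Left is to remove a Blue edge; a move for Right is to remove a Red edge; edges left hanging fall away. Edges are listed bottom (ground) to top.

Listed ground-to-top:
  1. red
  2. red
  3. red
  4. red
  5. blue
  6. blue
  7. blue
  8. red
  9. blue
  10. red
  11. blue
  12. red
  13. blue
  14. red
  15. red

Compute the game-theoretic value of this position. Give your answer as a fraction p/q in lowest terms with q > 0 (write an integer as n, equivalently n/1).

-6487/2048

step 1: add red to get r; options L={ · } R={ 0 } so -1
step 2: add red to get rr; options L={ · } R={ -1 0 } so -2
step 3: add red to get rrr; options L={ · } R={ -2 -1 0 } so -3
step 4: add red to get rrrr; options L={ · } R={ -3 -2 -1 0 } so -4
step 5: add blue to get rrrrb; options L={ -4 } R={ -3 -2 -1 0 } so -7/2
step 6: add blue to get rrrrbb; options L={ -4 -7/2 } R={ -3 -2 -1 0 } so -13/4
step 7: add blue to get rrrrbbb; options L={ -4 -7/2 -13/4 } R={ -3 -2 -1 0 } so -25/8
step 8: add red to get rrrrbbbr; options L={ -4 -7/2 -13/4 } R={ -25/8 -3 -2 -1 0 } so -51/16
step 9: add blue to get rrrrbbbrb; options L={ -4 -7/2 -13/4 -51/16 } R={ -25/8 -3 -2 -1 0 } so -101/32
step 10: add red to get rrrrbbbrbr; options L={ -4 -7/2 -13/4 -51/16 } R={ -101/32 -25/8 -3 -2 -1 0 } so -203/64
step 11: add blue to get rrrrbbbrbrb; options L={ -4 -7/2 -13/4 -51/16 -203/64 } R={ -101/32 -25/8 -3 -2 -1 0 } so -405/128
step 12: add red to get rrrrbbbrbrbr; options L={ -4 -7/2 -13/4 -51/16 -203/64 } R={ -405/128 -101/32 -25/8 -3 -2 -1 0 } so -811/256
step 13: add blue to get rrrrbbbrbrbrb; options L={ -4 -7/2 -13/4 -51/16 -203/64 -811/256 } R={ -405/128 -101/32 -25/8 -3 -2 -1 0 } so -1621/512
step 14: add red to get rrrrbbbrbrbrbr; options L={ -4 -7/2 -13/4 -51/16 -203/64 -811/256 } R={ -1621/512 -405/128 -101/32 -25/8 -3 -2 -1 0 } so -3243/1024
step 15: add red to get rrrrbbbrbrbrbrr; options L={ -4 -7/2 -13/4 -51/16 -203/64 -811/256 } R={ -3243/1024 -1621/512 -405/128 -101/32 -25/8 -3 -2 -1 0 } so -6487/2048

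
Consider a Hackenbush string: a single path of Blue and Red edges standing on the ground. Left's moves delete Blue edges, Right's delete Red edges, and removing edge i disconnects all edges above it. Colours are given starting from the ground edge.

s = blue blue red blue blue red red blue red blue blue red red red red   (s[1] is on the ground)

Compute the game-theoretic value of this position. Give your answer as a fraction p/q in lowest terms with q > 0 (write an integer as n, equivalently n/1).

Prefix values for blue blue red blue blue red red blue red blue blue red red red red via {L|R} + simplicity:
G_1 [b]  L=[0]  R=[∅]  — 1
G_2 [bb]  L=[0,1]  R=[∅]  — 2
G_3 [bbr]  L=[0,1]  R=[2]  — 3/2
G_4 [bbrb]  L=[0,1,3/2]  R=[2]  — 7/4
G_5 [bbrbb]  L=[0,1,3/2,7/4]  R=[2]  — 15/8
G_6 [bbrbbr]  L=[0,1,3/2,7/4]  R=[15/8,2]  — 29/16
G_7 [bbrbbrr]  L=[0,1,3/2,7/4]  R=[29/16,15/8,2]  — 57/32
G_8 [bbrbbrrb]  L=[0,1,3/2,7/4,57/32]  R=[29/16,15/8,2]  — 115/64
G_9 [bbrbbrrbr]  L=[0,1,3/2,7/4,57/32]  R=[115/64,29/16,15/8,2]  — 229/128
G_10 [bbrbbrrbrb]  L=[0,1,3/2,7/4,57/32,229/128]  R=[115/64,29/16,15/8,2]  — 459/256
G_11 [bbrbbrrbrbb]  L=[0,1,3/2,7/4,57/32,229/128,459/256]  R=[115/64,29/16,15/8,2]  — 919/512
G_12 [bbrbbrrbrbbr]  L=[0,1,3/2,7/4,57/32,229/128,459/256]  R=[919/512,115/64,29/16,15/8,2]  — 1837/1024
G_13 [bbrbbrrbrbbrr]  L=[0,1,3/2,7/4,57/32,229/128,459/256]  R=[1837/1024,919/512,115/64,29/16,15/8,2]  — 3673/2048
G_14 [bbrbbrrbrbbrrr]  L=[0,1,3/2,7/4,57/32,229/128,459/256]  R=[3673/2048,1837/1024,919/512,115/64,29/16,15/8,2]  — 7345/4096
G_15 [bbrbbrrbrbbrrrr]  L=[0,1,3/2,7/4,57/32,229/128,459/256]  R=[7345/4096,3673/2048,1837/1024,919/512,115/64,29/16,15/8,2]  — 14689/8192

14689/8192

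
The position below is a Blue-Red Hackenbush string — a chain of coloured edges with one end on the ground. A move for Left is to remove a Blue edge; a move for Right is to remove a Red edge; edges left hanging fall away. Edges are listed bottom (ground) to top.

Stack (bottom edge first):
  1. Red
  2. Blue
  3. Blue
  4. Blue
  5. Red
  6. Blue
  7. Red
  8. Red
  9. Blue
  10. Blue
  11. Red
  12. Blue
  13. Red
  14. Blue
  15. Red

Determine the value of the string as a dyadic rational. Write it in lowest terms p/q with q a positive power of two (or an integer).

-2859/16384

Prefix values for Red Blue Blue Blue Red Blue Red Red Blue Blue Red Blue Red Blue Red via {L|R} + simplicity:
1 of 15 · R · max L −∞ · min R 0 gives -1
2 of 15 · RB · max L -1 · min R 0 gives -1/2
3 of 15 · RBB · max L -1/2 · min R 0 gives -1/4
4 of 15 · RBBB · max L -1/4 · min R 0 gives -1/8
5 of 15 · RBBBR · max L -1/4 · min R -1/8 gives -3/16
6 of 15 · RBBBRB · max L -3/16 · min R -1/8 gives -5/32
7 of 15 · RBBBRBR · max L -3/16 · min R -5/32 gives -11/64
8 of 15 · RBBBRBRR · max L -3/16 · min R -11/64 gives -23/128
9 of 15 · RBBBRBRRB · max L -23/128 · min R -11/64 gives -45/256
10 of 15 · RBBBRBRRBB · max L -45/256 · min R -11/64 gives -89/512
11 of 15 · RBBBRBRRBBR · max L -45/256 · min R -89/512 gives -179/1024
12 of 15 · RBBBRBRRBBRB · max L -179/1024 · min R -89/512 gives -357/2048
13 of 15 · RBBBRBRRBBRBR · max L -179/1024 · min R -357/2048 gives -715/4096
14 of 15 · RBBBRBRRBBRBRB · max L -715/4096 · min R -357/2048 gives -1429/8192
15 of 15 · RBBBRBRRBBRBRBR · max L -715/4096 · min R -1429/8192 gives -2859/16384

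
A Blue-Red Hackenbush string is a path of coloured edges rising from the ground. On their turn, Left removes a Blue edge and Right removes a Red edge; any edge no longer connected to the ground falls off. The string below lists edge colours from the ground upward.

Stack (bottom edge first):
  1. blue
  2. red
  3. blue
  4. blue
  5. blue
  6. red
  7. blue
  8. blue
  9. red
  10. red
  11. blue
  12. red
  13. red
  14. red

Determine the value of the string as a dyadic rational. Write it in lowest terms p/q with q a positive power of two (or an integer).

7569/8192

b: Left { 0 }, Right { (no moves) } → simplest 1
br: Left { 0 }, Right { 1 } → simplest 1/2
brb: Left { 0,1/2 }, Right { 1 } → simplest 3/4
brbb: Left { 0,1/2,3/4 }, Right { 1 } → simplest 7/8
brbbb: Left { 0,1/2,3/4,7/8 }, Right { 1 } → simplest 15/16
brbbbr: Left { 0,1/2,3/4,7/8 }, Right { 15/16,1 } → simplest 29/32
brbbbrb: Left { 0,1/2,3/4,7/8,29/32 }, Right { 15/16,1 } → simplest 59/64
brbbbrbb: Left { 0,1/2,3/4,7/8,29/32,59/64 }, Right { 15/16,1 } → simplest 119/128
brbbbrbbr: Left { 0,1/2,3/4,7/8,29/32,59/64 }, Right { 119/128,15/16,1 } → simplest 237/256
brbbbrbbrr: Left { 0,1/2,3/4,7/8,29/32,59/64 }, Right { 237/256,119/128,15/16,1 } → simplest 473/512
brbbbrbbrrb: Left { 0,1/2,3/4,7/8,29/32,59/64,473/512 }, Right { 237/256,119/128,15/16,1 } → simplest 947/1024
brbbbrbbrrbr: Left { 0,1/2,3/4,7/8,29/32,59/64,473/512 }, Right { 947/1024,237/256,119/128,15/16,1 } → simplest 1893/2048
brbbbrbbrrbrr: Left { 0,1/2,3/4,7/8,29/32,59/64,473/512 }, Right { 1893/2048,947/1024,237/256,119/128,15/16,1 } → simplest 3785/4096
brbbbrbbrrbrrr: Left { 0,1/2,3/4,7/8,29/32,59/64,473/512 }, Right { 3785/4096,1893/2048,947/1024,237/256,119/128,15/16,1 } → simplest 7569/8192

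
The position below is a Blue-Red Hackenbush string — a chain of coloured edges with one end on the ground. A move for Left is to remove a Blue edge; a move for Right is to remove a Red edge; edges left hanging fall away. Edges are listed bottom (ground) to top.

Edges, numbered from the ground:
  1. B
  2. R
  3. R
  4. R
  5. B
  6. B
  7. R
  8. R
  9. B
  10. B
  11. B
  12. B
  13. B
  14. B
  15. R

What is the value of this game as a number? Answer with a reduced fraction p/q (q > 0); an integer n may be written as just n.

Recurse on prefixes of the 15-edge string B R R R B B R R B B B B B B R:
v(B) = { 0 | — } = 1
v(BR) = { 0 | 1 } = 1/2
v(BRR) = { 0 | 1/2, 1 } = 1/4
v(BRRR) = { 0 | 1/4, 1/2, 1 } = 1/8
v(BRRRB) = { 0, 1/8 | 1/4, 1/2, 1 } = 3/16
v(BRRRBB) = { 0, 1/8, 3/16 | 1/4, 1/2, 1 } = 7/32
v(BRRRBBR) = { 0, 1/8, 3/16 | 7/32, 1/4, 1/2, 1 } = 13/64
v(BRRRBBRR) = { 0, 1/8, 3/16 | 13/64, 7/32, 1/4, 1/2, 1 } = 25/128
v(BRRRBBRRB) = { 0, 1/8, 3/16, 25/128 | 13/64, 7/32, 1/4, 1/2, 1 } = 51/256
v(BRRRBBRRBB) = { 0, 1/8, 3/16, 25/128, 51/256 | 13/64, 7/32, 1/4, 1/2, 1 } = 103/512
v(BRRRBBRRBBB) = { 0, 1/8, 3/16, 25/128, 51/256, 103/512 | 13/64, 7/32, 1/4, 1/2, 1 } = 207/1024
v(BRRRBBRRBBBB) = { 0, 1/8, 3/16, 25/128, 51/256, 103/512, 207/1024 | 13/64, 7/32, 1/4, 1/2, 1 } = 415/2048
v(BRRRBBRRBBBBB) = { 0, 1/8, 3/16, 25/128, 51/256, 103/512, 207/1024, 415/2048 | 13/64, 7/32, 1/4, 1/2, 1 } = 831/4096
v(BRRRBBRRBBBBBB) = { 0, 1/8, 3/16, 25/128, 51/256, 103/512, 207/1024, 415/2048, 831/4096 | 13/64, 7/32, 1/4, 1/2, 1 } = 1663/8192
v(BRRRBBRRBBBBBBR) = { 0, 1/8, 3/16, 25/128, 51/256, 103/512, 207/1024, 415/2048, 831/4096 | 1663/8192, 13/64, 7/32, 1/4, 1/2, 1 } = 3325/16384

3325/16384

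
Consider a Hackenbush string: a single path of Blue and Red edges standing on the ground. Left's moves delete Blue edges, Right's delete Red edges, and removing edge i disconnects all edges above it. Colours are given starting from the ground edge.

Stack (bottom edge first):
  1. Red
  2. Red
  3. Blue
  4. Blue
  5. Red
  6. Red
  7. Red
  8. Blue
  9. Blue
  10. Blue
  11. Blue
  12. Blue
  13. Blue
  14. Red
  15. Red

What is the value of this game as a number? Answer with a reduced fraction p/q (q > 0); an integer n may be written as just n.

v_1 [R]  L=[(no moves)]  R=[0]  gives -1
v_2 [RR]  L=[(no moves)]  R=[-1; 0]  gives -2
v_3 [RRB]  L=[-2]  R=[-1; 0]  gives -3/2
v_4 [RRBB]  L=[-2; -3/2]  R=[-1; 0]  gives -5/4
v_5 [RRBBR]  L=[-2; -3/2]  R=[-5/4; -1; 0]  gives -11/8
v_6 [RRBBRR]  L=[-2; -3/2]  R=[-11/8; -5/4; -1; 0]  gives -23/16
v_7 [RRBBRRR]  L=[-2; -3/2]  R=[-23/16; -11/8; -5/4; -1; 0]  gives -47/32
v_8 [RRBBRRRB]  L=[-2; -3/2; -47/32]  R=[-23/16; -11/8; -5/4; -1; 0]  gives -93/64
v_9 [RRBBRRRBB]  L=[-2; -3/2; -47/32; -93/64]  R=[-23/16; -11/8; -5/4; -1; 0]  gives -185/128
v_10 [RRBBRRRBBB]  L=[-2; -3/2; -47/32; -93/64; -185/128]  R=[-23/16; -11/8; -5/4; -1; 0]  gives -369/256
v_11 [RRBBRRRBBBB]  L=[-2; -3/2; -47/32; -93/64; -185/128; -369/256]  R=[-23/16; -11/8; -5/4; -1; 0]  gives -737/512
v_12 [RRBBRRRBBBBB]  L=[-2; -3/2; -47/32; -93/64; -185/128; -369/256; -737/512]  R=[-23/16; -11/8; -5/4; -1; 0]  gives -1473/1024
v_13 [RRBBRRRBBBBBB]  L=[-2; -3/2; -47/32; -93/64; -185/128; -369/256; -737/512; -1473/1024]  R=[-23/16; -11/8; -5/4; -1; 0]  gives -2945/2048
v_14 [RRBBRRRBBBBBBR]  L=[-2; -3/2; -47/32; -93/64; -185/128; -369/256; -737/512; -1473/1024]  R=[-2945/2048; -23/16; -11/8; -5/4; -1; 0]  gives -5891/4096
v_15 [RRBBRRRBBBBBBRR]  L=[-2; -3/2; -47/32; -93/64; -185/128; -369/256; -737/512; -1473/1024]  R=[-5891/4096; -2945/2048; -23/16; -11/8; -5/4; -1; 0]  gives -11783/8192

-11783/8192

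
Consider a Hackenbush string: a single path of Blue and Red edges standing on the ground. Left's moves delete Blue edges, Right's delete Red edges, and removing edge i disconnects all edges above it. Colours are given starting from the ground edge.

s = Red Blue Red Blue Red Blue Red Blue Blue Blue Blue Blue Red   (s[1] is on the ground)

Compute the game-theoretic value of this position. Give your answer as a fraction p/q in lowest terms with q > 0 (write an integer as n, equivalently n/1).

-2691/4096

value_1 [R]  L=[none]  R=[0]  -> -1
value_2 [RB]  L=[-1]  R=[0]  -> -1/2
value_3 [RBR]  L=[-1]  R=[-1/2 0]  -> -3/4
value_4 [RBRB]  L=[-1 -3/4]  R=[-1/2 0]  -> -5/8
value_5 [RBRBR]  L=[-1 -3/4]  R=[-5/8 -1/2 0]  -> -11/16
value_6 [RBRBRB]  L=[-1 -3/4 -11/16]  R=[-5/8 -1/2 0]  -> -21/32
value_7 [RBRBRBR]  L=[-1 -3/4 -11/16]  R=[-21/32 -5/8 -1/2 0]  -> -43/64
value_8 [RBRBRBRB]  L=[-1 -3/4 -11/16 -43/64]  R=[-21/32 -5/8 -1/2 0]  -> -85/128
value_9 [RBRBRBRBB]  L=[-1 -3/4 -11/16 -43/64 -85/128]  R=[-21/32 -5/8 -1/2 0]  -> -169/256
value_10 [RBRBRBRBBB]  L=[-1 -3/4 -11/16 -43/64 -85/128 -169/256]  R=[-21/32 -5/8 -1/2 0]  -> -337/512
value_11 [RBRBRBRBBBB]  L=[-1 -3/4 -11/16 -43/64 -85/128 -169/256 -337/512]  R=[-21/32 -5/8 -1/2 0]  -> -673/1024
value_12 [RBRBRBRBBBBB]  L=[-1 -3/4 -11/16 -43/64 -85/128 -169/256 -337/512 -673/1024]  R=[-21/32 -5/8 -1/2 0]  -> -1345/2048
value_13 [RBRBRBRBBBBBR]  L=[-1 -3/4 -11/16 -43/64 -85/128 -169/256 -337/512 -673/1024]  R=[-1345/2048 -21/32 -5/8 -1/2 0]  -> -2691/4096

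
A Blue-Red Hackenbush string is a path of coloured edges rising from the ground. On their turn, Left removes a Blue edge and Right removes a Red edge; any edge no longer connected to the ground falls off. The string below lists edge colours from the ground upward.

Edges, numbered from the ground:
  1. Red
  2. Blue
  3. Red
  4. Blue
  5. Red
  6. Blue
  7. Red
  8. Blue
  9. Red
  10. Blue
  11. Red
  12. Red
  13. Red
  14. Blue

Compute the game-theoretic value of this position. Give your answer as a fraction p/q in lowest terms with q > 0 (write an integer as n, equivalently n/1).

-5469/8192

Recurse on prefixes of the 14-edge string Red Blue Red Blue Red Blue Red Blue Red Blue Red Red Red Blue:
value_1 [R]  L=[]  R=[0]  => -1
value_2 [RB]  L=[-1]  R=[0]  => -1/2
value_3 [RBR]  L=[-1]  R=[-1/2,0]  => -3/4
value_4 [RBRB]  L=[-1,-3/4]  R=[-1/2,0]  => -5/8
value_5 [RBRBR]  L=[-1,-3/4]  R=[-5/8,-1/2,0]  => -11/16
value_6 [RBRBRB]  L=[-1,-3/4,-11/16]  R=[-5/8,-1/2,0]  => -21/32
value_7 [RBRBRBR]  L=[-1,-3/4,-11/16]  R=[-21/32,-5/8,-1/2,0]  => -43/64
value_8 [RBRBRBRB]  L=[-1,-3/4,-11/16,-43/64]  R=[-21/32,-5/8,-1/2,0]  => -85/128
value_9 [RBRBRBRBR]  L=[-1,-3/4,-11/16,-43/64]  R=[-85/128,-21/32,-5/8,-1/2,0]  => -171/256
value_10 [RBRBRBRBRB]  L=[-1,-3/4,-11/16,-43/64,-171/256]  R=[-85/128,-21/32,-5/8,-1/2,0]  => -341/512
value_11 [RBRBRBRBRBR]  L=[-1,-3/4,-11/16,-43/64,-171/256]  R=[-341/512,-85/128,-21/32,-5/8,-1/2,0]  => -683/1024
value_12 [RBRBRBRBRBRR]  L=[-1,-3/4,-11/16,-43/64,-171/256]  R=[-683/1024,-341/512,-85/128,-21/32,-5/8,-1/2,0]  => -1367/2048
value_13 [RBRBRBRBRBRRR]  L=[-1,-3/4,-11/16,-43/64,-171/256]  R=[-1367/2048,-683/1024,-341/512,-85/128,-21/32,-5/8,-1/2,0]  => -2735/4096
value_14 [RBRBRBRBRBRRRB]  L=[-1,-3/4,-11/16,-43/64,-171/256,-2735/4096]  R=[-1367/2048,-683/1024,-341/512,-85/128,-21/32,-5/8,-1/2,0]  => -5469/8192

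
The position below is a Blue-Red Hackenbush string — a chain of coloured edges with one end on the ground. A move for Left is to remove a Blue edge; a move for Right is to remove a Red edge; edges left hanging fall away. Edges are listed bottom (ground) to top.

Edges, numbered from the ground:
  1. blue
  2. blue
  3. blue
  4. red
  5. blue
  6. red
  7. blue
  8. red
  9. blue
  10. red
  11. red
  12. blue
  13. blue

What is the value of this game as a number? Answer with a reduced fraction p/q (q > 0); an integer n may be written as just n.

step 1: add blue to get b; options L={ 0 } R={ — } = 1
step 2: add blue to get bb; options L={ 0 1 } R={ — } = 2
step 3: add blue to get bbb; options L={ 0 1 2 } R={ — } = 3
step 4: add red to get bbbr; options L={ 0 1 2 } R={ 3 } = 5/2
step 5: add blue to get bbbrb; options L={ 0 1 2 5/2 } R={ 3 } = 11/4
step 6: add red to get bbbrbr; options L={ 0 1 2 5/2 } R={ 11/4 3 } = 21/8
step 7: add blue to get bbbrbrb; options L={ 0 1 2 5/2 21/8 } R={ 11/4 3 } = 43/16
step 8: add red to get bbbrbrbr; options L={ 0 1 2 5/2 21/8 } R={ 43/16 11/4 3 } = 85/32
step 9: add blue to get bbbrbrbrb; options L={ 0 1 2 5/2 21/8 85/32 } R={ 43/16 11/4 3 } = 171/64
step 10: add red to get bbbrbrbrbr; options L={ 0 1 2 5/2 21/8 85/32 } R={ 171/64 43/16 11/4 3 } = 341/128
step 11: add red to get bbbrbrbrbrr; options L={ 0 1 2 5/2 21/8 85/32 } R={ 341/128 171/64 43/16 11/4 3 } = 681/256
step 12: add blue to get bbbrbrbrbrrb; options L={ 0 1 2 5/2 21/8 85/32 681/256 } R={ 341/128 171/64 43/16 11/4 3 } = 1363/512
step 13: add blue to get bbbrbrbrbrrbb; options L={ 0 1 2 5/2 21/8 85/32 681/256 1363/512 } R={ 341/128 171/64 43/16 11/4 3 } = 2727/1024

2727/1024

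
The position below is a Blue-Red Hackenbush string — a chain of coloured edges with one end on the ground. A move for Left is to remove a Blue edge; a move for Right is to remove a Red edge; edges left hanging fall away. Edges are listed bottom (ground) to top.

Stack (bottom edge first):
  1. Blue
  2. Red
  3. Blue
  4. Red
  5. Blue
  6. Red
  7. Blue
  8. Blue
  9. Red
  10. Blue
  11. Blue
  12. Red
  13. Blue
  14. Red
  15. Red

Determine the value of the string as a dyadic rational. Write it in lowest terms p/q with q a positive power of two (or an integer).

Build G(s[:k]) for k = 1..15, string s = Blue Red Blue Red Blue Red Blue Blue Red Blue Blue Red Blue Red Red.
edge 1 of 15 (Blue): { 0 |  } gives 1
edge 2 of 15 (Red): { 0 | 1 } gives 1/2
edge 3 of 15 (Blue): { 0, 1/2 | 1 } gives 3/4
edge 4 of 15 (Red): { 0, 1/2 | 3/4, 1 } gives 5/8
edge 5 of 15 (Blue): { 0, 1/2, 5/8 | 3/4, 1 } gives 11/16
edge 6 of 15 (Red): { 0, 1/2, 5/8 | 11/16, 3/4, 1 } gives 21/32
edge 7 of 15 (Blue): { 0, 1/2, 5/8, 21/32 | 11/16, 3/4, 1 } gives 43/64
edge 8 of 15 (Blue): { 0, 1/2, 5/8, 21/32, 43/64 | 11/16, 3/4, 1 } gives 87/128
edge 9 of 15 (Red): { 0, 1/2, 5/8, 21/32, 43/64 | 87/128, 11/16, 3/4, 1 } gives 173/256
edge 10 of 15 (Blue): { 0, 1/2, 5/8, 21/32, 43/64, 173/256 | 87/128, 11/16, 3/4, 1 } gives 347/512
edge 11 of 15 (Blue): { 0, 1/2, 5/8, 21/32, 43/64, 173/256, 347/512 | 87/128, 11/16, 3/4, 1 } gives 695/1024
edge 12 of 15 (Red): { 0, 1/2, 5/8, 21/32, 43/64, 173/256, 347/512 | 695/1024, 87/128, 11/16, 3/4, 1 } gives 1389/2048
edge 13 of 15 (Blue): { 0, 1/2, 5/8, 21/32, 43/64, 173/256, 347/512, 1389/2048 | 695/1024, 87/128, 11/16, 3/4, 1 } gives 2779/4096
edge 14 of 15 (Red): { 0, 1/2, 5/8, 21/32, 43/64, 173/256, 347/512, 1389/2048 | 2779/4096, 695/1024, 87/128, 11/16, 3/4, 1 } gives 5557/8192
edge 15 of 15 (Red): { 0, 1/2, 5/8, 21/32, 43/64, 173/256, 347/512, 1389/2048 | 5557/8192, 2779/4096, 695/1024, 87/128, 11/16, 3/4, 1 } gives 11113/16384

11113/16384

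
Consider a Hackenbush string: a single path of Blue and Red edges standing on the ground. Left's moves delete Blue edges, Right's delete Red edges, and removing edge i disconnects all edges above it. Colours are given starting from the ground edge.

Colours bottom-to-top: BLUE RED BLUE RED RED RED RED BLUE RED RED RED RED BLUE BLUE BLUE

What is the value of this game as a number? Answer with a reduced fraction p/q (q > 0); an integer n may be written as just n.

8463/16384

edge 1 of 15 (BLUE): { 0 | (no moves) } gives 1
edge 2 of 15 (RED): { 0 | 1 } gives 1/2
edge 3 of 15 (BLUE): { 0; 1/2 | 1 } gives 3/4
edge 4 of 15 (RED): { 0; 1/2 | 3/4; 1 } gives 5/8
edge 5 of 15 (RED): { 0; 1/2 | 5/8; 3/4; 1 } gives 9/16
edge 6 of 15 (RED): { 0; 1/2 | 9/16; 5/8; 3/4; 1 } gives 17/32
edge 7 of 15 (RED): { 0; 1/2 | 17/32; 9/16; 5/8; 3/4; 1 } gives 33/64
edge 8 of 15 (BLUE): { 0; 1/2; 33/64 | 17/32; 9/16; 5/8; 3/4; 1 } gives 67/128
edge 9 of 15 (RED): { 0; 1/2; 33/64 | 67/128; 17/32; 9/16; 5/8; 3/4; 1 } gives 133/256
edge 10 of 15 (RED): { 0; 1/2; 33/64 | 133/256; 67/128; 17/32; 9/16; 5/8; 3/4; 1 } gives 265/512
edge 11 of 15 (RED): { 0; 1/2; 33/64 | 265/512; 133/256; 67/128; 17/32; 9/16; 5/8; 3/4; 1 } gives 529/1024
edge 12 of 15 (RED): { 0; 1/2; 33/64 | 529/1024; 265/512; 133/256; 67/128; 17/32; 9/16; 5/8; 3/4; 1 } gives 1057/2048
edge 13 of 15 (BLUE): { 0; 1/2; 33/64; 1057/2048 | 529/1024; 265/512; 133/256; 67/128; 17/32; 9/16; 5/8; 3/4; 1 } gives 2115/4096
edge 14 of 15 (BLUE): { 0; 1/2; 33/64; 1057/2048; 2115/4096 | 529/1024; 265/512; 133/256; 67/128; 17/32; 9/16; 5/8; 3/4; 1 } gives 4231/8192
edge 15 of 15 (BLUE): { 0; 1/2; 33/64; 1057/2048; 2115/4096; 4231/8192 | 529/1024; 265/512; 133/256; 67/128; 17/32; 9/16; 5/8; 3/4; 1 } gives 8463/16384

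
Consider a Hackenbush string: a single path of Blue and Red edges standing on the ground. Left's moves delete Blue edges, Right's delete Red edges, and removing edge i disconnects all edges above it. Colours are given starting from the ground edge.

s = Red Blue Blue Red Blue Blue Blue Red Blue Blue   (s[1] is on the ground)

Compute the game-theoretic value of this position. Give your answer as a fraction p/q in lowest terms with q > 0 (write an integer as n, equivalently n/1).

-137/512

Prefix values for Red Blue Blue Red Blue Blue Blue Red Blue Blue via {L|R} + simplicity:
val_1 [R]  L=[∅]  R=[0]  — -1
val_2 [RB]  L=[-1]  R=[0]  — -1/2
val_3 [RBB]  L=[-1,-1/2]  R=[0]  — -1/4
val_4 [RBBR]  L=[-1,-1/2]  R=[-1/4,0]  — -3/8
val_5 [RBBRB]  L=[-1,-1/2,-3/8]  R=[-1/4,0]  — -5/16
val_6 [RBBRBB]  L=[-1,-1/2,-3/8,-5/16]  R=[-1/4,0]  — -9/32
val_7 [RBBRBBB]  L=[-1,-1/2,-3/8,-5/16,-9/32]  R=[-1/4,0]  — -17/64
val_8 [RBBRBBBR]  L=[-1,-1/2,-3/8,-5/16,-9/32]  R=[-17/64,-1/4,0]  — -35/128
val_9 [RBBRBBBRB]  L=[-1,-1/2,-3/8,-5/16,-9/32,-35/128]  R=[-17/64,-1/4,0]  — -69/256
val_10 [RBBRBBBRBB]  L=[-1,-1/2,-3/8,-5/16,-9/32,-35/128,-69/256]  R=[-17/64,-1/4,0]  — -137/512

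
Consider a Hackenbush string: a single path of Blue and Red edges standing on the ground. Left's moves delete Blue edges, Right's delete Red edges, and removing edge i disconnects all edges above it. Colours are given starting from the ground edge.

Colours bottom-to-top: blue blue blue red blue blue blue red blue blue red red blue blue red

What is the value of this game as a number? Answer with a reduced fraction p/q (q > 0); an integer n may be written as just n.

val_1 [b]  L=[0]  R=[—]  gives 1
val_2 [bb]  L=[0, 1]  R=[—]  gives 2
val_3 [bbb]  L=[0, 1, 2]  R=[—]  gives 3
val_4 [bbbr]  L=[0, 1, 2]  R=[3]  gives 5/2
val_5 [bbbrb]  L=[0, 1, 2, 5/2]  R=[3]  gives 11/4
val_6 [bbbrbb]  L=[0, 1, 2, 5/2, 11/4]  R=[3]  gives 23/8
val_7 [bbbrbbb]  L=[0, 1, 2, 5/2, 11/4, 23/8]  R=[3]  gives 47/16
val_8 [bbbrbbbr]  L=[0, 1, 2, 5/2, 11/4, 23/8]  R=[47/16, 3]  gives 93/32
val_9 [bbbrbbbrb]  L=[0, 1, 2, 5/2, 11/4, 23/8, 93/32]  R=[47/16, 3]  gives 187/64
val_10 [bbbrbbbrbb]  L=[0, 1, 2, 5/2, 11/4, 23/8, 93/32, 187/64]  R=[47/16, 3]  gives 375/128
val_11 [bbbrbbbrbbr]  L=[0, 1, 2, 5/2, 11/4, 23/8, 93/32, 187/64]  R=[375/128, 47/16, 3]  gives 749/256
val_12 [bbbrbbbrbbrr]  L=[0, 1, 2, 5/2, 11/4, 23/8, 93/32, 187/64]  R=[749/256, 375/128, 47/16, 3]  gives 1497/512
val_13 [bbbrbbbrbbrrb]  L=[0, 1, 2, 5/2, 11/4, 23/8, 93/32, 187/64, 1497/512]  R=[749/256, 375/128, 47/16, 3]  gives 2995/1024
val_14 [bbbrbbbrbbrrbb]  L=[0, 1, 2, 5/2, 11/4, 23/8, 93/32, 187/64, 1497/512, 2995/1024]  R=[749/256, 375/128, 47/16, 3]  gives 5991/2048
val_15 [bbbrbbbrbbrrbbr]  L=[0, 1, 2, 5/2, 11/4, 23/8, 93/32, 187/64, 1497/512, 2995/1024]  R=[5991/2048, 749/256, 375/128, 47/16, 3]  gives 11981/4096

11981/4096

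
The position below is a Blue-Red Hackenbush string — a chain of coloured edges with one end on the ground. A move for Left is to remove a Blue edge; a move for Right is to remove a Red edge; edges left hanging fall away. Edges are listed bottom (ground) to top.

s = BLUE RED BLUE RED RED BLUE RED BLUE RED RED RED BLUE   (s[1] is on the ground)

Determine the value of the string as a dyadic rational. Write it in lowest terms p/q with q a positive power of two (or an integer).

Build value(s[:k]) for k = 1..12, string s = BLUE RED BLUE RED RED BLUE RED BLUE RED RED RED BLUE.
step 1: add BLUE to get B; options L={ 0 } R={ — } => 1
step 2: add RED to get BR; options L={ 0 } R={ 1 } => 1/2
step 3: add BLUE to get BRB; options L={ 0, 1/2 } R={ 1 } => 3/4
step 4: add RED to get BRBR; options L={ 0, 1/2 } R={ 3/4, 1 } => 5/8
step 5: add RED to get BRBRR; options L={ 0, 1/2 } R={ 5/8, 3/4, 1 } => 9/16
step 6: add BLUE to get BRBRRB; options L={ 0, 1/2, 9/16 } R={ 5/8, 3/4, 1 } => 19/32
step 7: add RED to get BRBRRBR; options L={ 0, 1/2, 9/16 } R={ 19/32, 5/8, 3/4, 1 } => 37/64
step 8: add BLUE to get BRBRRBRB; options L={ 0, 1/2, 9/16, 37/64 } R={ 19/32, 5/8, 3/4, 1 } => 75/128
step 9: add RED to get BRBRRBRBR; options L={ 0, 1/2, 9/16, 37/64 } R={ 75/128, 19/32, 5/8, 3/4, 1 } => 149/256
step 10: add RED to get BRBRRBRBRR; options L={ 0, 1/2, 9/16, 37/64 } R={ 149/256, 75/128, 19/32, 5/8, 3/4, 1 } => 297/512
step 11: add RED to get BRBRRBRBRRR; options L={ 0, 1/2, 9/16, 37/64 } R={ 297/512, 149/256, 75/128, 19/32, 5/8, 3/4, 1 } => 593/1024
step 12: add BLUE to get BRBRRBRBRRRB; options L={ 0, 1/2, 9/16, 37/64, 593/1024 } R={ 297/512, 149/256, 75/128, 19/32, 5/8, 3/4, 1 } => 1187/2048

1187/2048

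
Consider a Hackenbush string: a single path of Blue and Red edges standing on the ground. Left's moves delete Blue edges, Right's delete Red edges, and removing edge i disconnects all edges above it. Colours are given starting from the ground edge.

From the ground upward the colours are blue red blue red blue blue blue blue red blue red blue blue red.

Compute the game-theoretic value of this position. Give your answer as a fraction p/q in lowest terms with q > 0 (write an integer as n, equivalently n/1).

6061/8192

val_1 [b]  L=[0]  R=[]  gives 1
val_2 [br]  L=[0]  R=[1]  gives 1/2
val_3 [brb]  L=[0; 1/2]  R=[1]  gives 3/4
val_4 [brbr]  L=[0; 1/2]  R=[3/4; 1]  gives 5/8
val_5 [brbrb]  L=[0; 1/2; 5/8]  R=[3/4; 1]  gives 11/16
val_6 [brbrbb]  L=[0; 1/2; 5/8; 11/16]  R=[3/4; 1]  gives 23/32
val_7 [brbrbbb]  L=[0; 1/2; 5/8; 11/16; 23/32]  R=[3/4; 1]  gives 47/64
val_8 [brbrbbbb]  L=[0; 1/2; 5/8; 11/16; 23/32; 47/64]  R=[3/4; 1]  gives 95/128
val_9 [brbrbbbbr]  L=[0; 1/2; 5/8; 11/16; 23/32; 47/64]  R=[95/128; 3/4; 1]  gives 189/256
val_10 [brbrbbbbrb]  L=[0; 1/2; 5/8; 11/16; 23/32; 47/64; 189/256]  R=[95/128; 3/4; 1]  gives 379/512
val_11 [brbrbbbbrbr]  L=[0; 1/2; 5/8; 11/16; 23/32; 47/64; 189/256]  R=[379/512; 95/128; 3/4; 1]  gives 757/1024
val_12 [brbrbbbbrbrb]  L=[0; 1/2; 5/8; 11/16; 23/32; 47/64; 189/256; 757/1024]  R=[379/512; 95/128; 3/4; 1]  gives 1515/2048
val_13 [brbrbbbbrbrbb]  L=[0; 1/2; 5/8; 11/16; 23/32; 47/64; 189/256; 757/1024; 1515/2048]  R=[379/512; 95/128; 3/4; 1]  gives 3031/4096
val_14 [brbrbbbbrbrbbr]  L=[0; 1/2; 5/8; 11/16; 23/32; 47/64; 189/256; 757/1024; 1515/2048]  R=[3031/4096; 379/512; 95/128; 3/4; 1]  gives 6061/8192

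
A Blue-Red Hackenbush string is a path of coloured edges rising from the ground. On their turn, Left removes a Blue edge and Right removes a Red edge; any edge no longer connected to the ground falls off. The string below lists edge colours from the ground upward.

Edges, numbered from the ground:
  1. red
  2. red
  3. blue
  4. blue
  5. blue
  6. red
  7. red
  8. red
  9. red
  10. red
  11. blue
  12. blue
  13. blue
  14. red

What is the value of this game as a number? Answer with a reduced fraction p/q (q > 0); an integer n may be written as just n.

Prefix values for red red blue blue blue red red red red red blue blue blue red via {L|R} + simplicity:
r: Left { — }, Right { 0 } = simplest -1
rr: Left { — }, Right { -1 0 } = simplest -2
rrb: Left { -2 }, Right { -1 0 } = simplest -3/2
rrbb: Left { -2 -3/2 }, Right { -1 0 } = simplest -5/4
rrbbb: Left { -2 -3/2 -5/4 }, Right { -1 0 } = simplest -9/8
rrbbbr: Left { -2 -3/2 -5/4 }, Right { -9/8 -1 0 } = simplest -19/16
rrbbbrr: Left { -2 -3/2 -5/4 }, Right { -19/16 -9/8 -1 0 } = simplest -39/32
rrbbbrrr: Left { -2 -3/2 -5/4 }, Right { -39/32 -19/16 -9/8 -1 0 } = simplest -79/64
rrbbbrrrr: Left { -2 -3/2 -5/4 }, Right { -79/64 -39/32 -19/16 -9/8 -1 0 } = simplest -159/128
rrbbbrrrrr: Left { -2 -3/2 -5/4 }, Right { -159/128 -79/64 -39/32 -19/16 -9/8 -1 0 } = simplest -319/256
rrbbbrrrrrb: Left { -2 -3/2 -5/4 -319/256 }, Right { -159/128 -79/64 -39/32 -19/16 -9/8 -1 0 } = simplest -637/512
rrbbbrrrrrbb: Left { -2 -3/2 -5/4 -319/256 -637/512 }, Right { -159/128 -79/64 -39/32 -19/16 -9/8 -1 0 } = simplest -1273/1024
rrbbbrrrrrbbb: Left { -2 -3/2 -5/4 -319/256 -637/512 -1273/1024 }, Right { -159/128 -79/64 -39/32 -19/16 -9/8 -1 0 } = simplest -2545/2048
rrbbbrrrrrbbbr: Left { -2 -3/2 -5/4 -319/256 -637/512 -1273/1024 }, Right { -2545/2048 -159/128 -79/64 -39/32 -19/16 -9/8 -1 0 } = simplest -5091/4096

-5091/4096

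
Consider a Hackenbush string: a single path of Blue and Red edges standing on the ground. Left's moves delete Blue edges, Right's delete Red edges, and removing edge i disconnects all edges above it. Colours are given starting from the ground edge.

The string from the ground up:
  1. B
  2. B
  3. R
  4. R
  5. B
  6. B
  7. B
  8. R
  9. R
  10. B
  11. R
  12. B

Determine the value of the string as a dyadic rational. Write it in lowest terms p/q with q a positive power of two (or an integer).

val_1 [B]  L=[0]  R=[—]  ⇒ 1
val_2 [BB]  L=[0,1]  R=[—]  ⇒ 2
val_3 [BBR]  L=[0,1]  R=[2]  ⇒ 3/2
val_4 [BBRR]  L=[0,1]  R=[3/2,2]  ⇒ 5/4
val_5 [BBRRB]  L=[0,1,5/4]  R=[3/2,2]  ⇒ 11/8
val_6 [BBRRBB]  L=[0,1,5/4,11/8]  R=[3/2,2]  ⇒ 23/16
val_7 [BBRRBBB]  L=[0,1,5/4,11/8,23/16]  R=[3/2,2]  ⇒ 47/32
val_8 [BBRRBBBR]  L=[0,1,5/4,11/8,23/16]  R=[47/32,3/2,2]  ⇒ 93/64
val_9 [BBRRBBBRR]  L=[0,1,5/4,11/8,23/16]  R=[93/64,47/32,3/2,2]  ⇒ 185/128
val_10 [BBRRBBBRRB]  L=[0,1,5/4,11/8,23/16,185/128]  R=[93/64,47/32,3/2,2]  ⇒ 371/256
val_11 [BBRRBBBRRBR]  L=[0,1,5/4,11/8,23/16,185/128]  R=[371/256,93/64,47/32,3/2,2]  ⇒ 741/512
val_12 [BBRRBBBRRBRB]  L=[0,1,5/4,11/8,23/16,185/128,741/512]  R=[371/256,93/64,47/32,3/2,2]  ⇒ 1483/1024

1483/1024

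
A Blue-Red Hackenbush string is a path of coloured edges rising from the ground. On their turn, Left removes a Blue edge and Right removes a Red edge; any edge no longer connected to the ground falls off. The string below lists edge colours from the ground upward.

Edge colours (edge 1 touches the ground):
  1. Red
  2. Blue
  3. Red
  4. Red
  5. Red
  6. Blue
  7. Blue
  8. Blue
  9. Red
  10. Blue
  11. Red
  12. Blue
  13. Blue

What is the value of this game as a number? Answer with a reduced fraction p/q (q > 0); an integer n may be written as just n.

-3625/4096

Recurse on prefixes of the 13-edge string Red Blue Red Red Red Blue Blue Blue Red Blue Red Blue Blue:
g_1 [R]  L=[·]  R=[0]  => -1
g_2 [RB]  L=[-1]  R=[0]  => -1/2
g_3 [RBR]  L=[-1]  R=[-1/2, 0]  => -3/4
g_4 [RBRR]  L=[-1]  R=[-3/4, -1/2, 0]  => -7/8
g_5 [RBRRR]  L=[-1]  R=[-7/8, -3/4, -1/2, 0]  => -15/16
g_6 [RBRRRB]  L=[-1, -15/16]  R=[-7/8, -3/4, -1/2, 0]  => -29/32
g_7 [RBRRRBB]  L=[-1, -15/16, -29/32]  R=[-7/8, -3/4, -1/2, 0]  => -57/64
g_8 [RBRRRBBB]  L=[-1, -15/16, -29/32, -57/64]  R=[-7/8, -3/4, -1/2, 0]  => -113/128
g_9 [RBRRRBBBR]  L=[-1, -15/16, -29/32, -57/64]  R=[-113/128, -7/8, -3/4, -1/2, 0]  => -227/256
g_10 [RBRRRBBBRB]  L=[-1, -15/16, -29/32, -57/64, -227/256]  R=[-113/128, -7/8, -3/4, -1/2, 0]  => -453/512
g_11 [RBRRRBBBRBR]  L=[-1, -15/16, -29/32, -57/64, -227/256]  R=[-453/512, -113/128, -7/8, -3/4, -1/2, 0]  => -907/1024
g_12 [RBRRRBBBRBRB]  L=[-1, -15/16, -29/32, -57/64, -227/256, -907/1024]  R=[-453/512, -113/128, -7/8, -3/4, -1/2, 0]  => -1813/2048
g_13 [RBRRRBBBRBRBB]  L=[-1, -15/16, -29/32, -57/64, -227/256, -907/1024, -1813/2048]  R=[-453/512, -113/128, -7/8, -3/4, -1/2, 0]  => -3625/4096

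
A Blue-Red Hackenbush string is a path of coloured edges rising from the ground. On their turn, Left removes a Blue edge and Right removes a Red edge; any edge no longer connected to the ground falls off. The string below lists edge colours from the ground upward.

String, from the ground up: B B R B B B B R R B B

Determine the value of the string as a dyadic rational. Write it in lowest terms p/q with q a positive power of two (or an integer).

999/512

B: Left { 0 }, Right { none } = simplest 1
BB: Left { 0, 1 }, Right { none } = simplest 2
BBR: Left { 0, 1 }, Right { 2 } = simplest 3/2
BBRB: Left { 0, 1, 3/2 }, Right { 2 } = simplest 7/4
BBRBB: Left { 0, 1, 3/2, 7/4 }, Right { 2 } = simplest 15/8
BBRBBB: Left { 0, 1, 3/2, 7/4, 15/8 }, Right { 2 } = simplest 31/16
BBRBBBB: Left { 0, 1, 3/2, 7/4, 15/8, 31/16 }, Right { 2 } = simplest 63/32
BBRBBBBR: Left { 0, 1, 3/2, 7/4, 15/8, 31/16 }, Right { 63/32, 2 } = simplest 125/64
BBRBBBBRR: Left { 0, 1, 3/2, 7/4, 15/8, 31/16 }, Right { 125/64, 63/32, 2 } = simplest 249/128
BBRBBBBRRB: Left { 0, 1, 3/2, 7/4, 15/8, 31/16, 249/128 }, Right { 125/64, 63/32, 2 } = simplest 499/256
BBRBBBBRRBB: Left { 0, 1, 3/2, 7/4, 15/8, 31/16, 249/128, 499/256 }, Right { 125/64, 63/32, 2 } = simplest 999/512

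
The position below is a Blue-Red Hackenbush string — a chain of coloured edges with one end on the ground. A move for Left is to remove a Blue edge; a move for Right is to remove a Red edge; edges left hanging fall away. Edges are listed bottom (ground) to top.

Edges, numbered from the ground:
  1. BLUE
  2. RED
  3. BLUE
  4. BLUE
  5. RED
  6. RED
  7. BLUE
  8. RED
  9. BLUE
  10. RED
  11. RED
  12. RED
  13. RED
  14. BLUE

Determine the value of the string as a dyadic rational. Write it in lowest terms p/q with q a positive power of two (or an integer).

v(B) = { 0 | none } -> 1
v(BR) = { 0 | 1 } -> 1/2
v(BRB) = { 0, 1/2 | 1 } -> 3/4
v(BRBB) = { 0, 1/2, 3/4 | 1 } -> 7/8
v(BRBBR) = { 0, 1/2, 3/4 | 7/8, 1 } -> 13/16
v(BRBBRR) = { 0, 1/2, 3/4 | 13/16, 7/8, 1 } -> 25/32
v(BRBBRRB) = { 0, 1/2, 3/4, 25/32 | 13/16, 7/8, 1 } -> 51/64
v(BRBBRRBR) = { 0, 1/2, 3/4, 25/32 | 51/64, 13/16, 7/8, 1 } -> 101/128
v(BRBBRRBRB) = { 0, 1/2, 3/4, 25/32, 101/128 | 51/64, 13/16, 7/8, 1 } -> 203/256
v(BRBBRRBRBR) = { 0, 1/2, 3/4, 25/32, 101/128 | 203/256, 51/64, 13/16, 7/8, 1 } -> 405/512
v(BRBBRRBRBRR) = { 0, 1/2, 3/4, 25/32, 101/128 | 405/512, 203/256, 51/64, 13/16, 7/8, 1 } -> 809/1024
v(BRBBRRBRBRRR) = { 0, 1/2, 3/4, 25/32, 101/128 | 809/1024, 405/512, 203/256, 51/64, 13/16, 7/8, 1 } -> 1617/2048
v(BRBBRRBRBRRRR) = { 0, 1/2, 3/4, 25/32, 101/128 | 1617/2048, 809/1024, 405/512, 203/256, 51/64, 13/16, 7/8, 1 } -> 3233/4096
v(BRBBRRBRBRRRRB) = { 0, 1/2, 3/4, 25/32, 101/128, 3233/4096 | 1617/2048, 809/1024, 405/512, 203/256, 51/64, 13/16, 7/8, 1 } -> 6467/8192

6467/8192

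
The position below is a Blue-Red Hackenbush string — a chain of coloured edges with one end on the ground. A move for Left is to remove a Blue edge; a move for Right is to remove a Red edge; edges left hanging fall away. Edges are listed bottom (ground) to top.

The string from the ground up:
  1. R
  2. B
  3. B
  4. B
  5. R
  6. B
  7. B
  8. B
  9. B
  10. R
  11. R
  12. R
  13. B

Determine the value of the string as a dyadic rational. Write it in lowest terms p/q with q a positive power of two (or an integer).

step 1: add R to get R; options L={ — } R={ 0 } ⇒ -1
step 2: add B to get RB; options L={ -1 } R={ 0 } ⇒ -1/2
step 3: add B to get RBB; options L={ -1 -1/2 } R={ 0 } ⇒ -1/4
step 4: add B to get RBBB; options L={ -1 -1/2 -1/4 } R={ 0 } ⇒ -1/8
step 5: add R to get RBBBR; options L={ -1 -1/2 -1/4 } R={ -1/8 0 } ⇒ -3/16
step 6: add B to get RBBBRB; options L={ -1 -1/2 -1/4 -3/16 } R={ -1/8 0 } ⇒ -5/32
step 7: add B to get RBBBRBB; options L={ -1 -1/2 -1/4 -3/16 -5/32 } R={ -1/8 0 } ⇒ -9/64
step 8: add B to get RBBBRBBB; options L={ -1 -1/2 -1/4 -3/16 -5/32 -9/64 } R={ -1/8 0 } ⇒ -17/128
step 9: add B to get RBBBRBBBB; options L={ -1 -1/2 -1/4 -3/16 -5/32 -9/64 -17/128 } R={ -1/8 0 } ⇒ -33/256
step 10: add R to get RBBBRBBBBR; options L={ -1 -1/2 -1/4 -3/16 -5/32 -9/64 -17/128 } R={ -33/256 -1/8 0 } ⇒ -67/512
step 11: add R to get RBBBRBBBBRR; options L={ -1 -1/2 -1/4 -3/16 -5/32 -9/64 -17/128 } R={ -67/512 -33/256 -1/8 0 } ⇒ -135/1024
step 12: add R to get RBBBRBBBBRRR; options L={ -1 -1/2 -1/4 -3/16 -5/32 -9/64 -17/128 } R={ -135/1024 -67/512 -33/256 -1/8 0 } ⇒ -271/2048
step 13: add B to get RBBBRBBBBRRRB; options L={ -1 -1/2 -1/4 -3/16 -5/32 -9/64 -17/128 -271/2048 } R={ -135/1024 -67/512 -33/256 -1/8 0 } ⇒ -541/4096

-541/4096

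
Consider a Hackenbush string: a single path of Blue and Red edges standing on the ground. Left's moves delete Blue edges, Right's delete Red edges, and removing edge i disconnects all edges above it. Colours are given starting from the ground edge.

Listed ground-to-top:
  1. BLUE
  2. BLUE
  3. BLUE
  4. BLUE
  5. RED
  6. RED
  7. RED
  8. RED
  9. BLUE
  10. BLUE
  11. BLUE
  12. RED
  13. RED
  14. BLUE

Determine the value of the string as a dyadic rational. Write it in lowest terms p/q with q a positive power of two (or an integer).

3187/1024

Recurse on prefixes of the 14-edge string BLUE BLUE BLUE BLUE RED RED RED RED BLUE BLUE BLUE RED RED BLUE:
v_1 [B]  L=[0]  R=[·]  → 1
v_2 [BB]  L=[0,1]  R=[·]  → 2
v_3 [BBB]  L=[0,1,2]  R=[·]  → 3
v_4 [BBBB]  L=[0,1,2,3]  R=[·]  → 4
v_5 [BBBBR]  L=[0,1,2,3]  R=[4]  → 7/2
v_6 [BBBBRR]  L=[0,1,2,3]  R=[7/2,4]  → 13/4
v_7 [BBBBRRR]  L=[0,1,2,3]  R=[13/4,7/2,4]  → 25/8
v_8 [BBBBRRRR]  L=[0,1,2,3]  R=[25/8,13/4,7/2,4]  → 49/16
v_9 [BBBBRRRRB]  L=[0,1,2,3,49/16]  R=[25/8,13/4,7/2,4]  → 99/32
v_10 [BBBBRRRRBB]  L=[0,1,2,3,49/16,99/32]  R=[25/8,13/4,7/2,4]  → 199/64
v_11 [BBBBRRRRBBB]  L=[0,1,2,3,49/16,99/32,199/64]  R=[25/8,13/4,7/2,4]  → 399/128
v_12 [BBBBRRRRBBBR]  L=[0,1,2,3,49/16,99/32,199/64]  R=[399/128,25/8,13/4,7/2,4]  → 797/256
v_13 [BBBBRRRRBBBRR]  L=[0,1,2,3,49/16,99/32,199/64]  R=[797/256,399/128,25/8,13/4,7/2,4]  → 1593/512
v_14 [BBBBRRRRBBBRRB]  L=[0,1,2,3,49/16,99/32,199/64,1593/512]  R=[797/256,399/128,25/8,13/4,7/2,4]  → 3187/1024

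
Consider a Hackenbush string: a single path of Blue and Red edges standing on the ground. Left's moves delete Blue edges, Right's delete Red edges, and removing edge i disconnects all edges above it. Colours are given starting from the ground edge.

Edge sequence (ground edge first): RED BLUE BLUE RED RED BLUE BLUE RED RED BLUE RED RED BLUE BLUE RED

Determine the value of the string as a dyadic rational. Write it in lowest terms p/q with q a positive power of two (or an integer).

-6579/16384

Prefix values for RED BLUE BLUE RED RED BLUE BLUE RED RED BLUE RED RED BLUE BLUE RED via {L|R} + simplicity:
step 1: add RED to get R; options L={ · } R={ 0 } so -1
step 2: add BLUE to get RB; options L={ -1 } R={ 0 } so -1/2
step 3: add BLUE to get RBB; options L={ -1,-1/2 } R={ 0 } so -1/4
step 4: add RED to get RBBR; options L={ -1,-1/2 } R={ -1/4,0 } so -3/8
step 5: add RED to get RBBRR; options L={ -1,-1/2 } R={ -3/8,-1/4,0 } so -7/16
step 6: add BLUE to get RBBRRB; options L={ -1,-1/2,-7/16 } R={ -3/8,-1/4,0 } so -13/32
step 7: add BLUE to get RBBRRBB; options L={ -1,-1/2,-7/16,-13/32 } R={ -3/8,-1/4,0 } so -25/64
step 8: add RED to get RBBRRBBR; options L={ -1,-1/2,-7/16,-13/32 } R={ -25/64,-3/8,-1/4,0 } so -51/128
step 9: add RED to get RBBRRBBRR; options L={ -1,-1/2,-7/16,-13/32 } R={ -51/128,-25/64,-3/8,-1/4,0 } so -103/256
step 10: add BLUE to get RBBRRBBRRB; options L={ -1,-1/2,-7/16,-13/32,-103/256 } R={ -51/128,-25/64,-3/8,-1/4,0 } so -205/512
step 11: add RED to get RBBRRBBRRBR; options L={ -1,-1/2,-7/16,-13/32,-103/256 } R={ -205/512,-51/128,-25/64,-3/8,-1/4,0 } so -411/1024
step 12: add RED to get RBBRRBBRRBRR; options L={ -1,-1/2,-7/16,-13/32,-103/256 } R={ -411/1024,-205/512,-51/128,-25/64,-3/8,-1/4,0 } so -823/2048
step 13: add BLUE to get RBBRRBBRRBRRB; options L={ -1,-1/2,-7/16,-13/32,-103/256,-823/2048 } R={ -411/1024,-205/512,-51/128,-25/64,-3/8,-1/4,0 } so -1645/4096
step 14: add BLUE to get RBBRRBBRRBRRBB; options L={ -1,-1/2,-7/16,-13/32,-103/256,-823/2048,-1645/4096 } R={ -411/1024,-205/512,-51/128,-25/64,-3/8,-1/4,0 } so -3289/8192
step 15: add RED to get RBBRRBBRRBRRBBR; options L={ -1,-1/2,-7/16,-13/32,-103/256,-823/2048,-1645/4096 } R={ -3289/8192,-411/1024,-205/512,-51/128,-25/64,-3/8,-1/4,0 } so -6579/16384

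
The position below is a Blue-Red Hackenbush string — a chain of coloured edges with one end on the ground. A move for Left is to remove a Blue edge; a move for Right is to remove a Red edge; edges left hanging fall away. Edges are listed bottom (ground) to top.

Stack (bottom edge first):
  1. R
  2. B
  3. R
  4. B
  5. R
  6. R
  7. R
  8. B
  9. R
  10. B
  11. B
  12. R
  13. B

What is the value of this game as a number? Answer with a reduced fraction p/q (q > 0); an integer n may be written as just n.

Prefix values for R B R B R R R B R B B R B via {L|R} + simplicity:
R: Left { none }, Right { 0 } gives simplest -1
RB: Left { -1 }, Right { 0 } gives simplest -1/2
RBR: Left { -1 }, Right { -1/2; 0 } gives simplest -3/4
RBRB: Left { -1; -3/4 }, Right { -1/2; 0 } gives simplest -5/8
RBRBR: Left { -1; -3/4 }, Right { -5/8; -1/2; 0 } gives simplest -11/16
RBRBRR: Left { -1; -3/4 }, Right { -11/16; -5/8; -1/2; 0 } gives simplest -23/32
RBRBRRR: Left { -1; -3/4 }, Right { -23/32; -11/16; -5/8; -1/2; 0 } gives simplest -47/64
RBRBRRRB: Left { -1; -3/4; -47/64 }, Right { -23/32; -11/16; -5/8; -1/2; 0 } gives simplest -93/128
RBRBRRRBR: Left { -1; -3/4; -47/64 }, Right { -93/128; -23/32; -11/16; -5/8; -1/2; 0 } gives simplest -187/256
RBRBRRRBRB: Left { -1; -3/4; -47/64; -187/256 }, Right { -93/128; -23/32; -11/16; -5/8; -1/2; 0 } gives simplest -373/512
RBRBRRRBRBB: Left { -1; -3/4; -47/64; -187/256; -373/512 }, Right { -93/128; -23/32; -11/16; -5/8; -1/2; 0 } gives simplest -745/1024
RBRBRRRBRBBR: Left { -1; -3/4; -47/64; -187/256; -373/512 }, Right { -745/1024; -93/128; -23/32; -11/16; -5/8; -1/2; 0 } gives simplest -1491/2048
RBRBRRRBRBBRB: Left { -1; -3/4; -47/64; -187/256; -373/512; -1491/2048 }, Right { -745/1024; -93/128; -23/32; -11/16; -5/8; -1/2; 0 } gives simplest -2981/4096

-2981/4096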